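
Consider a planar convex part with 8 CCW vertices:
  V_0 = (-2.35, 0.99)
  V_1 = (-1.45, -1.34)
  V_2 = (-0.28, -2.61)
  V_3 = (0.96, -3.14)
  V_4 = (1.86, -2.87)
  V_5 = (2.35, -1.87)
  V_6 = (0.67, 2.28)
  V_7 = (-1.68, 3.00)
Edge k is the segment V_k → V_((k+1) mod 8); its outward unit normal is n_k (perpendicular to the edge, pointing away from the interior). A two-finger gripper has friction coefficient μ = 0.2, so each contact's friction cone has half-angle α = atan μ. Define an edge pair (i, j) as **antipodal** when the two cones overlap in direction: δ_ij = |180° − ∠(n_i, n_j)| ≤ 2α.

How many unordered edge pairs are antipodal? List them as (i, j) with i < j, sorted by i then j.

count = 4; pairs: (0,5), (1,5), (2,6), (4,7)

α = atan 0.2 = 11.31°;  2α = 22.62°
n_0 = (-0.9328, -0.3603)
n_1 = (-0.7355, -0.6776)
n_2 = (-0.3930, -0.9195)
n_3 = (+0.2873, -0.9578)
n_4 = (+0.8980, -0.4400)
n_5 = (+0.9269, +0.3752)
n_6 = (+0.2929, +0.9561)
n_7 = (-0.9487, +0.3162)
  (0,1): δ = 158.47°  ·
  (0,2): δ = 134.26°  ·
  (0,3): δ = 94.42°  ·
  (0,4): δ = 47.22°  ·
  (0,5): δ = 0.92°  ✓
  (0,6): δ = 51.85°  ·
  (0,7): δ = 140.45°  ·
  (1,2): δ = 155.80°  ·
  (1,3): δ = 115.95°  ·
  (1,4): δ = 68.76°  ·
  (1,5): δ = 20.61°  ✓
  (1,6): δ = 30.31°  ·
  (1,7): δ = 118.91°  ·
  (2,3): δ = 140.16°  ·
  (2,4): δ = 92.96°  ·
  (2,5): δ = 44.82°  ·
  (2,6): δ = 6.11°  ✓
  (2,7): δ = 94.71°  ·
  (3,4): δ = 132.80°  ·
  (3,5): δ = 84.66°  ·
  (3,6): δ = 33.73°  ·
  (3,7): δ = 54.87°  ·
  (4,5): δ = 131.86°  ·
  (4,6): δ = 80.93°  ·
  (4,7): δ = 7.67°  ✓
  (5,6): δ = 129.07°  ·
  (5,7): δ = 40.47°  ·
  (6,7): δ = 91.40°  ·
antipodal pairs: 4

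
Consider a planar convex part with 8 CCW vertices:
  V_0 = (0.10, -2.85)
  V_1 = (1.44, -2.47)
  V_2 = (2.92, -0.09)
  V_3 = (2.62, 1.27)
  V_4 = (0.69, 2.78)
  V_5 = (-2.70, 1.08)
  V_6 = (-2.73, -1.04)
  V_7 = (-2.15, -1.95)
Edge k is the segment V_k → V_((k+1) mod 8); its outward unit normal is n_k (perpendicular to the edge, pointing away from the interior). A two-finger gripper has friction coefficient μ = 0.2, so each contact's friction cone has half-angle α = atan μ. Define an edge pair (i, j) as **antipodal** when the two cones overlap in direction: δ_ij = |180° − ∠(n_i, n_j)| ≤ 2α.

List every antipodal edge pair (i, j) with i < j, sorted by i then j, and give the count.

count = 5; pairs: (0,4), (2,5), (2,6), (3,6), (3,7)

α = atan 0.2 = 11.31°;  2α = 22.62°
n_0 = (+0.2728, -0.9621)
n_1 = (+0.8492, -0.5281)
n_2 = (+0.9765, +0.2154)
n_3 = (+0.6162, +0.7876)
n_4 = (-0.4483, +0.8939)
n_5 = (-0.9999, +0.0141)
n_6 = (-0.8433, -0.5375)
n_7 = (-0.3714, -0.9285)
  (0,1): δ = 137.71°  ·
  (0,2): δ = 93.39°  ·
  (0,3): δ = 53.87°  ·
  (0,4): δ = 10.80°  ✓
  (0,5): δ = 73.36°  ·
  (0,6): δ = 106.68°  ·
  (0,7): δ = 142.37°  ·
  (1,2): δ = 135.69°  ·
  (1,3): δ = 96.16°  ·
  (1,4): δ = 31.49°  ·
  (1,5): δ = 31.06°  ·
  (1,6): δ = 64.39°  ·
  (1,7): δ = 100.07°  ·
  (2,3): δ = 140.48°  ·
  (2,4): δ = 75.81°  ·
  (2,5): δ = 13.25°  ✓
  (2,6): δ = 20.07°  ✓
  (2,7): δ = 55.76°  ·
  (3,4): δ = 115.33°  ·
  (3,5): δ = 52.77°  ·
  (3,6): δ = 19.45°  ✓
  (3,7): δ = 16.24°  ✓
  (4,5): δ = 117.44°  ·
  (4,6): δ = 84.12°  ·
  (4,7): δ = 48.43°  ·
  (5,6): δ = 146.68°  ·
  (5,7): δ = 110.99°  ·
  (6,7): δ = 144.31°  ·
antipodal pairs: 5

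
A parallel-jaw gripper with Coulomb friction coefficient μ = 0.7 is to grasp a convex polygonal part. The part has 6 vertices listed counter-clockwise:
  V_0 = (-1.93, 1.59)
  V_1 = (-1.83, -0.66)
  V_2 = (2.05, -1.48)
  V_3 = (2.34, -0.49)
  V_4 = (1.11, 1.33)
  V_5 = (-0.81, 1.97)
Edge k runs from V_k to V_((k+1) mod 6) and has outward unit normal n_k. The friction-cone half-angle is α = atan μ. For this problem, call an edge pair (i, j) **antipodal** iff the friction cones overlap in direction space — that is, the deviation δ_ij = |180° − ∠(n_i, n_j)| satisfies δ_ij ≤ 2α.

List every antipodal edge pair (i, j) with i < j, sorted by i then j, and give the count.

α = atan 0.7 = 34.99°;  2α = 69.98°
n_0 = (-0.9990, -0.0444)
n_1 = (-0.2068, -0.9784)
n_2 = (+0.9597, -0.2811)
n_3 = (+0.8285, +0.5599)
n_4 = (+0.3162, +0.9487)
n_5 = (-0.3213, +0.9470)
  (0,1): δ = 104.48°  ·
  (0,2): δ = 18.87°  ✓
  (0,3): δ = 31.51°  ✓
  (0,4): δ = 69.02°  ✓
  (0,5): δ = 106.20°  ·
  (1,2): δ = 94.39°  ·
  (1,3): δ = 44.01°  ✓
  (1,4): δ = 6.50°  ✓
  (1,5): δ = 30.67°  ✓
  (2,3): δ = 129.62°  ·
  (2,4): δ = 92.11°  ·
  (2,5): δ = 54.93°  ✓
  (3,4): δ = 142.49°  ·
  (3,5): δ = 105.31°  ·
  (4,5): δ = 142.82°  ·
antipodal pairs: 7

count = 7; pairs: (0,2), (0,3), (0,4), (1,3), (1,4), (1,5), (2,5)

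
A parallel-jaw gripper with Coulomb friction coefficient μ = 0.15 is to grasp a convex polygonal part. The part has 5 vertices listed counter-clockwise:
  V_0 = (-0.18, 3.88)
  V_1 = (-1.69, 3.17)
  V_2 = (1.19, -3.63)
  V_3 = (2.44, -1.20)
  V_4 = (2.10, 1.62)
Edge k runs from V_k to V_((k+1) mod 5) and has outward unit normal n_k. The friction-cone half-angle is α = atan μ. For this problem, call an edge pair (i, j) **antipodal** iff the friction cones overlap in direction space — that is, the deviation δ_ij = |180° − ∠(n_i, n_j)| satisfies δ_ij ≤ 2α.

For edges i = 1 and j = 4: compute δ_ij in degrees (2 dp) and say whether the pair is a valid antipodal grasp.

δ = 22.30°, invalid

α = atan 0.15 = 8.53°;  2α = 17.06°
edge 1: e_1 = (+2.88, -6.80);  n_1 = (-0.9208, -0.3900)
edge 4: e_4 = (-2.28, +2.26);  n_4 = (+0.7040, +0.7102)
∠(n_1, n_4) = 157.70°
δ = |180° − 157.70°| = 22.30°
22.30° > 2α = 17.06°  →  invalid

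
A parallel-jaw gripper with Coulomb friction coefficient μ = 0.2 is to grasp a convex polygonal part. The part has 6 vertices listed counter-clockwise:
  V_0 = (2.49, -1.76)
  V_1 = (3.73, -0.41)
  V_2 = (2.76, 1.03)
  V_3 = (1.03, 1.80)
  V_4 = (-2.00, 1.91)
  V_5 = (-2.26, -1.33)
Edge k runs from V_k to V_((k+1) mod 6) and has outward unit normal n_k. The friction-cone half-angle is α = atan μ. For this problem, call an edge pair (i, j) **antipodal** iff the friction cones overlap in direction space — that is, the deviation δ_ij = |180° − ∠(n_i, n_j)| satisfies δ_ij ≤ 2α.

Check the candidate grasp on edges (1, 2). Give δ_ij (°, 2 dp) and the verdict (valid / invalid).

α = atan 0.2 = 11.31°;  2α = 22.62°
edge 1: e_1 = (-0.97, +1.44);  n_1 = (+0.8294, +0.5587)
edge 2: e_2 = (-1.73, +0.77);  n_2 = (+0.4066, +0.9136)
∠(n_1, n_2) = 32.04°
δ = |180° − 32.04°| = 147.96°
147.96° > 2α = 22.62°  →  invalid

δ = 147.96°, invalid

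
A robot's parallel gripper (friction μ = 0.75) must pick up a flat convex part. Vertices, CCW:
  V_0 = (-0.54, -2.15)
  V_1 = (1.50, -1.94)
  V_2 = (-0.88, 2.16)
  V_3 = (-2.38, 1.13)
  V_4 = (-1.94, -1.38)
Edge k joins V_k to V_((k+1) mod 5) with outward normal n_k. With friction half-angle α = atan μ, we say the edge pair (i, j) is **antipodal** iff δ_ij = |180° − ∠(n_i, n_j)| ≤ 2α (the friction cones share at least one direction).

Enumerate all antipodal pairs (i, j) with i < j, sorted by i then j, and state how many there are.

α = atan 0.75 = 36.87°;  2α = 73.74°
n_0 = (+0.1024, -0.9947)
n_1 = (+0.8648, +0.5020)
n_2 = (-0.5661, +0.8244)
n_3 = (-0.9850, -0.1727)
n_4 = (-0.4819, -0.8762)
  (0,1): δ = 65.74°  ✓
  (0,2): δ = 28.60°  ✓
  (0,3): δ = 94.07°  ·
  (0,4): δ = 145.31°  ·
  (1,2): δ = 85.66°  ·
  (1,3): δ = 20.19°  ✓
  (1,4): δ = 31.05°  ✓
  (2,3): δ = 114.53°  ·
  (2,4): δ = 63.29°  ✓
  (3,4): δ = 128.75°  ·
antipodal pairs: 5

count = 5; pairs: (0,1), (0,2), (1,3), (1,4), (2,4)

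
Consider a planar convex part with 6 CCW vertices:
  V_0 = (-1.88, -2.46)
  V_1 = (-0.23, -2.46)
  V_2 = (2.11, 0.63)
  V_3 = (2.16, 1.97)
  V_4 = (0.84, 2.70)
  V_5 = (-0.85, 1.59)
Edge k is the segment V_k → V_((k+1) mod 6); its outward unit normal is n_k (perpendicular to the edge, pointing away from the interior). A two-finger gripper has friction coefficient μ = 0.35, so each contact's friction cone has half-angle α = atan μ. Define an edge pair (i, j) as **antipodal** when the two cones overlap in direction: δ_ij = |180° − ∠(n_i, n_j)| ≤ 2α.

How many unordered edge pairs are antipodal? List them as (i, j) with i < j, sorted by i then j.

α = atan 0.35 = 19.29°;  2α = 38.58°
n_0 = (+0.0000, -1.0000)
n_1 = (+0.7972, -0.6037)
n_2 = (+0.9993, -0.0373)
n_3 = (+0.4840, +0.8751)
n_4 = (-0.5490, +0.8358)
n_5 = (-0.9691, +0.2465)
  (0,1): δ = 127.14°  ·
  (0,2): δ = 92.14°  ·
  (0,3): δ = 28.94°  ✓
  (0,4): δ = 33.30°  ✓
  (0,5): δ = 75.73°  ·
  (1,2): δ = 145.00°  ·
  (1,3): δ = 81.81°  ·
  (1,4): δ = 19.57°  ✓
  (1,5): δ = 22.87°  ✓
  (2,3): δ = 116.81°  ·
  (2,4): δ = 54.57°  ·
  (2,5): δ = 12.13°  ✓
  (3,4): δ = 117.76°  ·
  (3,5): δ = 75.33°  ·
  (4,5): δ = 137.57°  ·
antipodal pairs: 5

count = 5; pairs: (0,3), (0,4), (1,4), (1,5), (2,5)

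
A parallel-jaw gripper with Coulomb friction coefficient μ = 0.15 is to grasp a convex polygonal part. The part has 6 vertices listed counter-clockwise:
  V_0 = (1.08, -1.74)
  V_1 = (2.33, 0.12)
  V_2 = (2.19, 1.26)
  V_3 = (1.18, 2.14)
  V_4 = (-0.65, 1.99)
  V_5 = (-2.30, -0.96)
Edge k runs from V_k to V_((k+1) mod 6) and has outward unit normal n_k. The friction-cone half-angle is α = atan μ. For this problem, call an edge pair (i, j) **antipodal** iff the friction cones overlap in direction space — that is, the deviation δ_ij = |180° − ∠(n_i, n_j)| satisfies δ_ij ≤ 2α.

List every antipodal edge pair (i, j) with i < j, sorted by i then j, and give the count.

count = 1; pairs: (0,4)

α = atan 0.15 = 8.53°;  2α = 17.06°
n_0 = (+0.8300, -0.5578)
n_1 = (+0.9925, +0.1219)
n_2 = (+0.6569, +0.7540)
n_3 = (-0.0817, +0.9967)
n_4 = (-0.8728, +0.4882)
n_5 = (-0.2249, -0.9744)
  (0,1): δ = 139.10°  ·
  (0,2): δ = 97.16°  ·
  (0,3): δ = 51.41°  ·
  (0,4): δ = 4.68°  ✓
  (0,5): δ = 110.91°  ·
  (1,2): δ = 138.07°  ·
  (1,3): δ = 92.32°  ·
  (1,4): δ = 36.22°  ·
  (1,5): δ = 70.00°  ·
  (2,3): δ = 134.25°  ·
  (2,4): δ = 78.15°  ·
  (2,5): δ = 28.07°  ·
  (3,4): δ = 123.91°  ·
  (3,5): δ = 17.68°  ·
  (4,5): δ = 73.78°  ·
antipodal pairs: 1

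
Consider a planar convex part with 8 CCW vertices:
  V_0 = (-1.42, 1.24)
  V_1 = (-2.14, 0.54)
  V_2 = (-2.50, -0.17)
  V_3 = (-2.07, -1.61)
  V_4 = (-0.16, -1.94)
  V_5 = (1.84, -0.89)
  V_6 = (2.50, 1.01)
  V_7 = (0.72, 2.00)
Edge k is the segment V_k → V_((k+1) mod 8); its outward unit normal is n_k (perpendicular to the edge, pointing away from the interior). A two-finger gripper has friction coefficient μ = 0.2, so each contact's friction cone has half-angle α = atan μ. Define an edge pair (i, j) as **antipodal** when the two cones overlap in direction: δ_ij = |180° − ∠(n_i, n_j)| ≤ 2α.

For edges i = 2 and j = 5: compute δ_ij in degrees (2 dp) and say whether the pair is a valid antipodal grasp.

δ = 35.78°, invalid

α = atan 0.2 = 11.31°;  2α = 22.62°
edge 2: e_2 = (+0.43, -1.44);  n_2 = (-0.9582, -0.2861)
edge 5: e_5 = (+0.66, +1.90);  n_5 = (+0.9446, -0.3281)
∠(n_2, n_5) = 144.22°
δ = |180° − 144.22°| = 35.78°
35.78° > 2α = 22.62°  →  invalid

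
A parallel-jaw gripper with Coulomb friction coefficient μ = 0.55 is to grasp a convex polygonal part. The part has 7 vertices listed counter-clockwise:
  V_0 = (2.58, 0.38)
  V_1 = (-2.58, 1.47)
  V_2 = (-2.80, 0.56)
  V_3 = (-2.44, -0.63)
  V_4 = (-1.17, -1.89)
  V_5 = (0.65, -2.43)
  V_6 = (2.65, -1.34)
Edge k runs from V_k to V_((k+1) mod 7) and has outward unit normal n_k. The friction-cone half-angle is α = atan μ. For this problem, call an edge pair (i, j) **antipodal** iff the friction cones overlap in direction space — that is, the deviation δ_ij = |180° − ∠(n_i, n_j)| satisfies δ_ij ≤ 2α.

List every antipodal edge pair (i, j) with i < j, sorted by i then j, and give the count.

α = atan 0.55 = 28.81°;  2α = 57.62°
n_0 = (+0.2067, +0.9784)
n_1 = (-0.9720, +0.2350)
n_2 = (-0.9572, -0.2896)
n_3 = (-0.7043, -0.7099)
n_4 = (-0.2844, -0.9587)
n_5 = (+0.4785, -0.8781)
n_6 = (+0.9992, +0.0407)
  (0,1): δ = 91.66°  ·
  (0,2): δ = 61.24°  ·
  (0,3): δ = 32.85°  ✓
  (0,4): δ = 4.60°  ✓
  (0,5): δ = 40.52°  ✓
  (0,6): δ = 104.26°  ·
  (1,2): δ = 149.58°  ·
  (1,3): δ = 121.18°  ·
  (1,4): δ = 92.93°  ·
  (1,5): δ = 47.82°  ✓
  (1,6): δ = 15.92°  ✓
  (2,3): δ = 151.61°  ·
  (2,4): δ = 123.36°  ·
  (2,5): δ = 78.24°  ·
  (2,6): δ = 14.50°  ✓
  (3,4): δ = 151.75°  ·
  (3,5): δ = 106.64°  ·
  (3,6): δ = 42.90°  ✓
  (4,5): δ = 134.88°  ·
  (4,6): δ = 71.14°  ·
  (5,6): δ = 116.26°  ·
antipodal pairs: 7

count = 7; pairs: (0,3), (0,4), (0,5), (1,5), (1,6), (2,6), (3,6)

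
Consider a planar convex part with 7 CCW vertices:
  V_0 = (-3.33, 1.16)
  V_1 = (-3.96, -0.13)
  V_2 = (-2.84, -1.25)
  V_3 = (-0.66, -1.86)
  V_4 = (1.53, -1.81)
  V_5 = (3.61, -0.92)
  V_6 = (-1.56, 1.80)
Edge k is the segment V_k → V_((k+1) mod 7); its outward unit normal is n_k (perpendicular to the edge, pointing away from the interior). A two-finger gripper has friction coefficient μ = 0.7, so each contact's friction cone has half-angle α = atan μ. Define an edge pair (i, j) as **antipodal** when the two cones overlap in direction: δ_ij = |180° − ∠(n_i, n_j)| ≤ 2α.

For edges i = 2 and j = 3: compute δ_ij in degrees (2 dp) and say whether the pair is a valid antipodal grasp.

δ = 163.06°, invalid

α = atan 0.7 = 34.99°;  2α = 69.98°
edge 2: e_2 = (+2.18, -0.61);  n_2 = (-0.2695, -0.9630)
edge 3: e_3 = (+2.19, +0.05);  n_3 = (+0.0228, -0.9997)
∠(n_2, n_3) = 16.94°
δ = |180° − 16.94°| = 163.06°
163.06° > 2α = 69.98°  →  invalid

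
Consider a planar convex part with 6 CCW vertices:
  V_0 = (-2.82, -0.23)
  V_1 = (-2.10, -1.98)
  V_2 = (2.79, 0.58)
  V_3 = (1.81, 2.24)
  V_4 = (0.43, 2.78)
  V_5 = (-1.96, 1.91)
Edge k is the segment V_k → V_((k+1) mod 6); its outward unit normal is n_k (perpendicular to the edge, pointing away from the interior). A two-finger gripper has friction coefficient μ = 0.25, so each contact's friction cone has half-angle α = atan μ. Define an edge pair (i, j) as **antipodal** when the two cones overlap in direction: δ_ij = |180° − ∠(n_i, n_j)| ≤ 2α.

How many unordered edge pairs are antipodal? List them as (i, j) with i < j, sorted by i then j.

count = 2; pairs: (0,2), (1,4)

α = atan 0.25 = 14.04°;  2α = 28.07°
n_0 = (-0.9248, -0.3805)
n_1 = (+0.4638, -0.8859)
n_2 = (+0.8611, +0.5084)
n_3 = (+0.3644, +0.9312)
n_4 = (-0.3421, +0.9397)
n_5 = (-0.9279, +0.3729)
  (0,1): δ = 84.73°  ·
  (0,2): δ = 8.19°  ✓
  (0,3): δ = 46.27°  ·
  (0,4): δ = 87.64°  ·
  (0,5): δ = 135.74°  ·
  (1,2): δ = 87.08°  ·
  (1,3): δ = 49.00°  ·
  (1,4): δ = 7.63°  ✓
  (1,5): δ = 40.47°  ·
  (2,3): δ = 141.93°  ·
  (2,4): δ = 100.55°  ·
  (2,5): δ = 52.45°  ·
  (3,4): δ = 138.63°  ·
  (3,5): δ = 90.52°  ·
  (4,5): δ = 131.90°  ·
antipodal pairs: 2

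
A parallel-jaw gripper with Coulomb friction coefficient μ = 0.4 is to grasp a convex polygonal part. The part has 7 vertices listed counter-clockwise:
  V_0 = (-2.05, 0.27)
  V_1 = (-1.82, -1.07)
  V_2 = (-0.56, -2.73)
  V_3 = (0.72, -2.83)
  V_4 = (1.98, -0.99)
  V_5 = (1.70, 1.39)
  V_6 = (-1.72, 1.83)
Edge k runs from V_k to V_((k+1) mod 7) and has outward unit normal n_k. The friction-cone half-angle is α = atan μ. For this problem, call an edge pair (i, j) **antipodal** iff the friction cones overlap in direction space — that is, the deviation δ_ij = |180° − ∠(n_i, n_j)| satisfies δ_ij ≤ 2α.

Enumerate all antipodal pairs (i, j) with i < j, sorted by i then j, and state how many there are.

α = atan 0.4 = 21.80°;  2α = 43.60°
n_0 = (-0.9856, -0.1692)
n_1 = (-0.7965, -0.6046)
n_2 = (-0.0779, -0.9970)
n_3 = (+0.8251, -0.5650)
n_4 = (+0.9932, +0.1168)
n_5 = (+0.1276, +0.9918)
n_6 = (-0.9783, +0.2070)
  (0,1): δ = 152.54°  ·
  (0,2): δ = 104.21°  ·
  (0,3): δ = 44.14°  ·
  (0,4): δ = 3.03°  ✓
  (0,5): δ = 72.93°  ·
  (0,6): δ = 158.32°  ·
  (1,2): δ = 131.67°  ·
  (1,3): δ = 71.60°  ·
  (1,4): δ = 30.49°  ✓
  (1,5): δ = 45.47°  ·
  (1,6): δ = 130.86°  ·
  (2,3): δ = 119.94°  ·
  (2,4): δ = 78.82°  ·
  (2,5): δ = 2.86°  ✓
  (2,6): δ = 82.52°  ·
  (3,4): δ = 138.89°  ·
  (3,5): δ = 62.93°  ·
  (3,6): δ = 22.46°  ✓
  (4,5): δ = 104.04°  ·
  (4,6): δ = 18.65°  ✓
  (5,6): δ = 94.61°  ·
antipodal pairs: 5

count = 5; pairs: (0,4), (1,4), (2,5), (3,6), (4,6)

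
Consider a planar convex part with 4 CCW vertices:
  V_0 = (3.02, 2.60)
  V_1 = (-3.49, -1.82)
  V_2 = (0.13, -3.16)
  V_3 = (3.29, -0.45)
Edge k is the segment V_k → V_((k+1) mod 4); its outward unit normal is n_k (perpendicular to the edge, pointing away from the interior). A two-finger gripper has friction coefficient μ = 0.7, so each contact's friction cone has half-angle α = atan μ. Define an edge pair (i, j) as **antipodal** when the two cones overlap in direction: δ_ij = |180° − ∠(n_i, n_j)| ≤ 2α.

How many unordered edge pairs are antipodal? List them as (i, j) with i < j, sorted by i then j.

count = 4; pairs: (0,1), (0,2), (0,3), (1,3)

α = atan 0.7 = 34.99°;  2α = 69.98°
n_0 = (-0.5617, +0.8273)
n_1 = (-0.3471, -0.9378)
n_2 = (+0.6510, -0.7591)
n_3 = (+0.9961, +0.0882)
  (0,1): δ = 54.49°  ✓
  (0,2): δ = 6.44°  ✓
  (0,3): δ = 60.88°  ✓
  (1,2): δ = 119.07°  ·
  (1,3): δ = 64.63°  ✓
  (2,3): δ = 125.56°  ·
antipodal pairs: 4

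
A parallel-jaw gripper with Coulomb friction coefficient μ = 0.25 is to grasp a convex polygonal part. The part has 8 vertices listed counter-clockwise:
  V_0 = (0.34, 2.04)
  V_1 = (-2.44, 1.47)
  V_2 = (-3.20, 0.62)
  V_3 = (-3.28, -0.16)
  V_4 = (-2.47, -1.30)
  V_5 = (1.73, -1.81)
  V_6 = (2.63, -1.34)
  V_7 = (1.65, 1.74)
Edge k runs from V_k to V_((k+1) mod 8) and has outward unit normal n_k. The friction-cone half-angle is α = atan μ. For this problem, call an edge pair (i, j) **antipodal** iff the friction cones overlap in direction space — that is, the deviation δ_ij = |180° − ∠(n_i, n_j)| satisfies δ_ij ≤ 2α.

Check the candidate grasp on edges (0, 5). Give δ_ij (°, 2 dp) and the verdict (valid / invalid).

δ = 15.99°, valid

α = atan 0.25 = 14.04°;  2α = 28.07°
edge 0: e_0 = (-2.78, -0.57);  n_0 = (-0.2009, +0.9796)
edge 5: e_5 = (+0.90, +0.47);  n_5 = (+0.4629, -0.8864)
∠(n_0, n_5) = 164.01°
δ = |180° − 164.01°| = 15.99°
15.99° ≤ 2α = 28.07°  →  valid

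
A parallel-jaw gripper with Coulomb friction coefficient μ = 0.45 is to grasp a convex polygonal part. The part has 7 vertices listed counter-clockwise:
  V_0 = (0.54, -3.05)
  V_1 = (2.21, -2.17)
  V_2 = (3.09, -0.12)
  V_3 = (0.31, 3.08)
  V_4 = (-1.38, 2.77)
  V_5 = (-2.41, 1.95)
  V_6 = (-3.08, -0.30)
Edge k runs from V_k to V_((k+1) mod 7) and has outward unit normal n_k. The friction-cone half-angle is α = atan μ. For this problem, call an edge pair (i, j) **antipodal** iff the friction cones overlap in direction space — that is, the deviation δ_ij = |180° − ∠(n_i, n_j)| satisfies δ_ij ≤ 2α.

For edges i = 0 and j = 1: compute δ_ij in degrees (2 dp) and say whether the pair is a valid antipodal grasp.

δ = 141.02°, invalid

α = atan 0.45 = 24.23°;  2α = 48.46°
edge 0: e_0 = (+1.67, +0.88);  n_0 = (+0.4662, -0.8847)
edge 1: e_1 = (+0.88, +2.05);  n_1 = (+0.9189, -0.3945)
∠(n_0, n_1) = 38.98°
δ = |180° − 38.98°| = 141.02°
141.02° > 2α = 48.46°  →  invalid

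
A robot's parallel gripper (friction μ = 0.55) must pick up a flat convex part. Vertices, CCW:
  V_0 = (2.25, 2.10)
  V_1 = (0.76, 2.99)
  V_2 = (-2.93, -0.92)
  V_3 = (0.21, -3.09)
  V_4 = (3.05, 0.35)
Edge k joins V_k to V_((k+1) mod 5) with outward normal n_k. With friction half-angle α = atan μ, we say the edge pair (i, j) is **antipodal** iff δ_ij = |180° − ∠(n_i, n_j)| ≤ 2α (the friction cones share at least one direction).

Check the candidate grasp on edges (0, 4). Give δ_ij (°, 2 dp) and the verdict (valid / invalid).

δ = 145.42°, invalid

α = atan 0.55 = 28.81°;  2α = 57.62°
edge 0: e_0 = (-1.49, +0.89);  n_0 = (+0.5128, +0.8585)
edge 4: e_4 = (-0.80, +1.75);  n_4 = (+0.9095, +0.4158)
∠(n_0, n_4) = 34.58°
δ = |180° − 34.58°| = 145.42°
145.42° > 2α = 57.62°  →  invalid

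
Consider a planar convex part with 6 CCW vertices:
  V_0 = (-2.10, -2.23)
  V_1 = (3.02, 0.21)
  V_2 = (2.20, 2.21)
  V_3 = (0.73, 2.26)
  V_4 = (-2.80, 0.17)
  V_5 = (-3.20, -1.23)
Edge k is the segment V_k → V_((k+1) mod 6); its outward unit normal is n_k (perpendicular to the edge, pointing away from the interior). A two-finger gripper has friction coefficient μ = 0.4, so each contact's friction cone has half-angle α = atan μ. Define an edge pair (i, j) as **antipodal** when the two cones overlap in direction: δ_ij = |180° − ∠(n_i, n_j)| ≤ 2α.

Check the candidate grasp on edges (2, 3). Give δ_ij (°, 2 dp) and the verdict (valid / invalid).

α = atan 0.4 = 21.80°;  2α = 43.60°
edge 2: e_2 = (-1.47, +0.05);  n_2 = (+0.0340, +0.9994)
edge 3: e_3 = (-3.53, -2.09);  n_3 = (-0.5095, +0.8605)
∠(n_2, n_3) = 32.58°
δ = |180° − 32.58°| = 147.42°
147.42° > 2α = 43.60°  →  invalid

δ = 147.42°, invalid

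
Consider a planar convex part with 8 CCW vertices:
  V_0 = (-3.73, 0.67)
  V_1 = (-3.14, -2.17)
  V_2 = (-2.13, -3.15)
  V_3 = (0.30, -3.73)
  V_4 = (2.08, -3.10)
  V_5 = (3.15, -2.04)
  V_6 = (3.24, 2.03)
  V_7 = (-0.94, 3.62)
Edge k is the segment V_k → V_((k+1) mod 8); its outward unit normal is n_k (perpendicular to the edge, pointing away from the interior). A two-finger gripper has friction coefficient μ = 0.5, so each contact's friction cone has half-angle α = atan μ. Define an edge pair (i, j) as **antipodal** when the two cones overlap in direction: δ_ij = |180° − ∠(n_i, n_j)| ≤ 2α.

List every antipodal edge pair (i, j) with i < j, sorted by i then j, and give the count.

α = atan 0.5 = 26.57°;  2α = 53.13°
n_0 = (-0.9791, -0.2034)
n_1 = (-0.6964, -0.7177)
n_2 = (-0.2322, -0.9727)
n_3 = (+0.3337, -0.9427)
n_4 = (+0.7038, -0.7104)
n_5 = (+0.9998, -0.0221)
n_6 = (+0.3555, +0.9347)
n_7 = (-0.7265, +0.6871)
  (0,1): δ = 145.87°  ·
  (0,2): δ = 115.16°  ·
  (0,3): δ = 82.25°  ·
  (0,4): δ = 57.01°  ·
  (0,5): δ = 13.00°  ✓
  (0,6): δ = 57.44°  ·
  (0,7): δ = 124.86°  ·
  (1,2): δ = 149.29°  ·
  (1,3): δ = 116.37°  ·
  (1,4): δ = 91.13°  ·
  (1,5): δ = 47.13°  ✓
  (1,6): δ = 23.31°  ✓
  (1,7): δ = 90.73°  ·
  (2,3): δ = 147.09°  ·
  (2,4): δ = 121.84°  ·
  (2,5): δ = 77.84°  ·
  (2,6): δ = 7.40°  ✓
  (2,7): δ = 60.02°  ·
  (3,4): δ = 154.76°  ·
  (3,5): δ = 110.76°  ·
  (3,6): δ = 40.32°  ✓
  (3,7): δ = 27.11°  ✓
  (4,5): δ = 136.00°  ·
  (4,6): δ = 65.56°  ·
  (4,7): δ = 1.87°  ✓
  (5,6): δ = 109.56°  ·
  (5,7): δ = 42.14°  ✓
  (6,7): δ = 112.58°  ·
antipodal pairs: 8

count = 8; pairs: (0,5), (1,5), (1,6), (2,6), (3,6), (3,7), (4,7), (5,7)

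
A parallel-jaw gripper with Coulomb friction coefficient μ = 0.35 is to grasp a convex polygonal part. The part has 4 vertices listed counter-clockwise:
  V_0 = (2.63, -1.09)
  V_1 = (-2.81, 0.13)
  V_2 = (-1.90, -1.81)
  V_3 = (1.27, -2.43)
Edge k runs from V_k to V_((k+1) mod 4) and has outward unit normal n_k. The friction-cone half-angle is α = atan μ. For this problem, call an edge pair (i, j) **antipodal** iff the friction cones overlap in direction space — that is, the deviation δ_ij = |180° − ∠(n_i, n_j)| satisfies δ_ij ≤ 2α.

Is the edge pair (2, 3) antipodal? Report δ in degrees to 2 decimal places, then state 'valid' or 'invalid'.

δ = 124.36°, invalid

α = atan 0.35 = 19.29°;  2α = 38.58°
edge 2: e_2 = (+3.17, -0.62);  n_2 = (-0.1919, -0.9814)
edge 3: e_3 = (+1.36, +1.34);  n_3 = (+0.7018, -0.7123)
∠(n_2, n_3) = 55.64°
δ = |180° − 55.64°| = 124.36°
124.36° > 2α = 38.58°  →  invalid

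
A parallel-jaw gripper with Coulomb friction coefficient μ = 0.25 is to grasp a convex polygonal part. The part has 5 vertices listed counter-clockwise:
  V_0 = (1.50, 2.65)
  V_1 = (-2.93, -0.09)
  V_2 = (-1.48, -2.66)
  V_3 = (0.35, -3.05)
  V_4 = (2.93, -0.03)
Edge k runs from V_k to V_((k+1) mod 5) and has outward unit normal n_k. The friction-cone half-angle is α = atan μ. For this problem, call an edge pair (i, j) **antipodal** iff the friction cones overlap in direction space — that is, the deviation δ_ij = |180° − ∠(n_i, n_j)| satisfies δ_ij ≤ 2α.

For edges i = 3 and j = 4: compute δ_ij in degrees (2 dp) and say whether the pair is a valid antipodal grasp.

δ = 111.41°, invalid

α = atan 0.25 = 14.04°;  2α = 28.07°
edge 3: e_3 = (+2.58, +3.02);  n_3 = (+0.7603, -0.6495)
edge 4: e_4 = (-1.43, +2.68);  n_4 = (+0.8823, +0.4708)
∠(n_3, n_4) = 68.59°
δ = |180° − 68.59°| = 111.41°
111.41° > 2α = 28.07°  →  invalid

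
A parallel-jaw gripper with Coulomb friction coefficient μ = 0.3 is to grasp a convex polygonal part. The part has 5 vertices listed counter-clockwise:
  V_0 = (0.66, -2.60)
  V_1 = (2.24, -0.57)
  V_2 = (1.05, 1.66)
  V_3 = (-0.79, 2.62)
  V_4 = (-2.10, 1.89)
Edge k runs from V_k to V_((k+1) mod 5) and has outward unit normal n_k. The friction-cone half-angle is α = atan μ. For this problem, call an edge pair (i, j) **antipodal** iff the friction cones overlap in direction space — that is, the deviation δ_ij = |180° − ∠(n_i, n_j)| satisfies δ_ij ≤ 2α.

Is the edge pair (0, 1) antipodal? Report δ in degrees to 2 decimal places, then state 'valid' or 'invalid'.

δ = 114.02°, invalid

α = atan 0.3 = 16.70°;  2α = 33.40°
edge 0: e_0 = (+1.58, +2.03);  n_0 = (+0.7891, -0.6142)
edge 1: e_1 = (-1.19, +2.23);  n_1 = (+0.8822, +0.4708)
∠(n_0, n_1) = 65.98°
δ = |180° − 65.98°| = 114.02°
114.02° > 2α = 33.40°  →  invalid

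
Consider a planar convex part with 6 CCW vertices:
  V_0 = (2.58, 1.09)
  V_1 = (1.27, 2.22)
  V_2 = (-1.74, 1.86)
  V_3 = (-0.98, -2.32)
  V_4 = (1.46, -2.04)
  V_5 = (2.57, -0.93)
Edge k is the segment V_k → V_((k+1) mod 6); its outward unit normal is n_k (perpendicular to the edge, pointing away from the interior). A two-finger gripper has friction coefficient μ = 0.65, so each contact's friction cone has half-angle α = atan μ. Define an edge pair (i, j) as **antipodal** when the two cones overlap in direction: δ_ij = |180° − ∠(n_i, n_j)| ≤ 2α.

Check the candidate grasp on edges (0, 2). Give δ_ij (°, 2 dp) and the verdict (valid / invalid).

δ = 38.91°, valid

α = atan 0.65 = 33.02°;  2α = 66.05°
edge 0: e_0 = (-1.31, +1.13);  n_0 = (+0.6532, +0.7572)
edge 2: e_2 = (+0.76, -4.18);  n_2 = (-0.9839, -0.1789)
∠(n_0, n_2) = 141.09°
δ = |180° − 141.09°| = 38.91°
38.91° ≤ 2α = 66.05°  →  valid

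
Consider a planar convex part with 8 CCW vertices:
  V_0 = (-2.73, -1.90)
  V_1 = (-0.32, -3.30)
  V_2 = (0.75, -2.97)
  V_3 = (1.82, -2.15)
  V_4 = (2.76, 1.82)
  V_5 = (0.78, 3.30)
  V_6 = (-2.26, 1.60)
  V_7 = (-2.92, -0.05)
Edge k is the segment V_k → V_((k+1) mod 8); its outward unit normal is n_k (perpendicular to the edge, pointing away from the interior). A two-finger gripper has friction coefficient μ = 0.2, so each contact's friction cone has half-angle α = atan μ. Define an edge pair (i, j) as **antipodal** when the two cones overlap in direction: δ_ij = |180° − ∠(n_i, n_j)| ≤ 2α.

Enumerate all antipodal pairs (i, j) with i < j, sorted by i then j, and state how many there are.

count = 5; pairs: (0,4), (1,5), (2,5), (3,6), (3,7)

α = atan 0.2 = 11.31°;  2α = 22.62°
n_0 = (-0.5023, -0.8647)
n_1 = (+0.2947, -0.9556)
n_2 = (+0.6083, -0.7937)
n_3 = (+0.9731, -0.2304)
n_4 = (+0.5987, +0.8010)
n_5 = (-0.4881, +0.8728)
n_6 = (-0.9285, +0.3714)
n_7 = (-0.9948, -0.1022)
  (0,1): δ = 132.71°  ·
  (0,2): δ = 112.38°  ·
  (0,3): δ = 73.17°  ·
  (0,4): δ = 6.62°  ✓
  (0,5): δ = 59.37°  ·
  (0,6): δ = 98.35°  ·
  (0,7): δ = 126.02°  ·
  (1,2): δ = 159.68°  ·
  (1,3): δ = 120.46°  ·
  (1,4): δ = 53.92°  ·
  (1,5): δ = 12.07°  ✓
  (1,6): δ = 51.06°  ·
  (1,7): δ = 78.72°  ·
  (2,3): δ = 140.79°  ·
  (2,4): δ = 74.24°  ·
  (2,5): δ = 8.25°  ✓
  (2,6): δ = 30.73°  ·
  (2,7): δ = 58.40°  ·
  (3,4): δ = 113.46°  ·
  (3,5): δ = 47.46°  ·
  (3,6): δ = 8.48°  ✓
  (3,7): δ = 19.18°  ✓
  (4,5): δ = 114.01°  ·
  (4,6): δ = 75.02°  ·
  (4,7): δ = 47.36°  ·
  (5,6): δ = 141.02°  ·
  (5,7): δ = 113.35°  ·
  (6,7): δ = 152.33°  ·
antipodal pairs: 5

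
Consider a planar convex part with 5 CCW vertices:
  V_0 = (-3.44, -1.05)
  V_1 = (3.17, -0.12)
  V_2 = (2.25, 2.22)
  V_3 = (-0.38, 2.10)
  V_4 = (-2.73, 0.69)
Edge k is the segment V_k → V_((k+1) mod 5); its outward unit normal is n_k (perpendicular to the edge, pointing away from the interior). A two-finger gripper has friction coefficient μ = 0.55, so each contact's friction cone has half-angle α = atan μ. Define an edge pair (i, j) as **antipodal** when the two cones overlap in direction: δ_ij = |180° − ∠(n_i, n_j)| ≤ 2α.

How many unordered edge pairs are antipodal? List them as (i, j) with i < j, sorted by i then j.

α = atan 0.55 = 28.81°;  2α = 57.62°
n_0 = (+0.1393, -0.9902)
n_1 = (+0.9307, +0.3659)
n_2 = (-0.0456, +0.9990)
n_3 = (-0.5145, +0.8575)
n_4 = (-0.9259, +0.3778)
  (0,1): δ = 76.55°  ·
  (0,2): δ = 5.40°  ✓
  (0,3): δ = 22.96°  ✓
  (0,4): δ = 59.79°  ·
  (1,2): δ = 108.85°  ·
  (1,3): δ = 80.50°  ·
  (1,4): δ = 43.66°  ✓
  (2,3): δ = 151.65°  ·
  (2,4): δ = 114.81°  ·
  (3,4): δ = 143.16°  ·
antipodal pairs: 3

count = 3; pairs: (0,2), (0,3), (1,4)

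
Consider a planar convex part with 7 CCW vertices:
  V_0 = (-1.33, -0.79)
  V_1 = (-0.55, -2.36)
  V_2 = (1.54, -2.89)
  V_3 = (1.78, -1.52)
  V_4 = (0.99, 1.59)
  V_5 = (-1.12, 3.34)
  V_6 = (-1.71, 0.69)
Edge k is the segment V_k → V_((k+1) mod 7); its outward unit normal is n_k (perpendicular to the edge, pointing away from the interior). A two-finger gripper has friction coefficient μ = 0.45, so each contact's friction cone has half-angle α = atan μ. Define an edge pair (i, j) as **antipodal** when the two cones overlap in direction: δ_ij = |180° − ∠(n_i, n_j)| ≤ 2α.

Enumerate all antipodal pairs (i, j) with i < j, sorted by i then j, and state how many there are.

α = atan 0.45 = 24.23°;  2α = 48.46°
n_0 = (-0.8956, -0.4449)
n_1 = (-0.2458, -0.9693)
n_2 = (+0.9850, -0.1726)
n_3 = (+0.9692, +0.2462)
n_4 = (+0.6384, +0.7697)
n_5 = (-0.9761, +0.2173)
n_6 = (-0.9686, -0.2487)
  (0,1): δ = 130.65°  ·
  (0,2): δ = 36.36°  ✓
  (0,3): δ = 12.17°  ✓
  (0,4): δ = 23.91°  ✓
  (0,5): δ = 141.03°  ·
  (0,6): δ = 167.98°  ·
  (1,2): δ = 85.71°  ·
  (1,3): δ = 61.52°  ·
  (1,4): δ = 25.44°  ✓
  (1,5): δ = 91.68°  ·
  (1,6): δ = 118.63°  ·
  (2,3): δ = 155.81°  ·
  (2,4): δ = 119.74°  ·
  (2,5): δ = 2.62°  ✓
  (2,6): δ = 24.34°  ✓
  (3,4): δ = 143.92°  ·
  (3,5): δ = 26.80°  ✓
  (3,6): δ = 0.15°  ✓
  (4,5): δ = 62.88°  ·
  (4,6): δ = 35.93°  ✓
  (5,6): δ = 153.05°  ·
antipodal pairs: 9

count = 9; pairs: (0,2), (0,3), (0,4), (1,4), (2,5), (2,6), (3,5), (3,6), (4,6)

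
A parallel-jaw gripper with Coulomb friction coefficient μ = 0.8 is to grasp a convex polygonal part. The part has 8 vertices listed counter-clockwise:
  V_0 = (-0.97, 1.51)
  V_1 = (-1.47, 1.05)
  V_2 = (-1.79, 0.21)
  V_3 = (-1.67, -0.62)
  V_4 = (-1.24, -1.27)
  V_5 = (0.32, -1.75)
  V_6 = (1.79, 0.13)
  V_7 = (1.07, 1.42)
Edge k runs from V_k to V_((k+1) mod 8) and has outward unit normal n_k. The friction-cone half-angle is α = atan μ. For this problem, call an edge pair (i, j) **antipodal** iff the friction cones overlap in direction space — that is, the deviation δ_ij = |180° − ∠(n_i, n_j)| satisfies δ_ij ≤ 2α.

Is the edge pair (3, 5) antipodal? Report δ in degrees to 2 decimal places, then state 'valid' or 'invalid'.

α = atan 0.8 = 38.66°;  2α = 77.32°
edge 3: e_3 = (+0.43, -0.65);  n_3 = (-0.8340, -0.5517)
edge 5: e_5 = (+1.47, +1.88);  n_5 = (+0.7878, -0.6160)
∠(n_3, n_5) = 108.49°
δ = |180° − 108.49°| = 71.51°
71.51° ≤ 2α = 77.32°  →  valid

δ = 71.51°, valid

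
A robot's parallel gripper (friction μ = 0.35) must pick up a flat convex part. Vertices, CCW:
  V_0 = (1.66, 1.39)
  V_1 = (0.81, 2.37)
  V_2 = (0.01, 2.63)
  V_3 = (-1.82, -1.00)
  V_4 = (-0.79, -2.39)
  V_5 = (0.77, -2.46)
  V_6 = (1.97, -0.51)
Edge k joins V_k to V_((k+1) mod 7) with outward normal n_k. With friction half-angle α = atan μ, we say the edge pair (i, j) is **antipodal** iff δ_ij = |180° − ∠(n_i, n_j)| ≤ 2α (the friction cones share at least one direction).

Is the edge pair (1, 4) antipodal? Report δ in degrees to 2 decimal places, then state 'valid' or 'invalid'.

α = atan 0.35 = 19.29°;  2α = 38.58°
edge 1: e_1 = (-0.80, +0.26);  n_1 = (+0.3091, +0.9510)
edge 4: e_4 = (+1.56, -0.07);  n_4 = (-0.0448, -0.9990)
∠(n_1, n_4) = 164.57°
δ = |180° − 164.57°| = 15.43°
15.43° ≤ 2α = 38.58°  →  valid

δ = 15.43°, valid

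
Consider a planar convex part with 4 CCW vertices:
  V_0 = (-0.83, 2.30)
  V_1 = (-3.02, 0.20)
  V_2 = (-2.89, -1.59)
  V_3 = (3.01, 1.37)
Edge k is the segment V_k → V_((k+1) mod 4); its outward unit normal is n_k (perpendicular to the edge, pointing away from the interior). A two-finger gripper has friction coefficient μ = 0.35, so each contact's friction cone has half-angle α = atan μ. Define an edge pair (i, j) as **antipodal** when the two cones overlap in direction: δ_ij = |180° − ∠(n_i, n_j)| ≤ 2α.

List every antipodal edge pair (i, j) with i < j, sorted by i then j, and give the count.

α = atan 0.35 = 19.29°;  2α = 38.58°
n_0 = (-0.6921, +0.7218)
n_1 = (-0.9974, -0.0724)
n_2 = (+0.4484, -0.8938)
n_3 = (+0.2354, +0.9719)
  (0,1): δ = 129.64°  ·
  (0,2): δ = 17.16°  ✓
  (0,3): δ = 122.59°  ·
  (1,2): δ = 67.51°  ·
  (1,3): δ = 72.23°  ·
  (2,3): δ = 40.26°  ·
antipodal pairs: 1

count = 1; pairs: (0,2)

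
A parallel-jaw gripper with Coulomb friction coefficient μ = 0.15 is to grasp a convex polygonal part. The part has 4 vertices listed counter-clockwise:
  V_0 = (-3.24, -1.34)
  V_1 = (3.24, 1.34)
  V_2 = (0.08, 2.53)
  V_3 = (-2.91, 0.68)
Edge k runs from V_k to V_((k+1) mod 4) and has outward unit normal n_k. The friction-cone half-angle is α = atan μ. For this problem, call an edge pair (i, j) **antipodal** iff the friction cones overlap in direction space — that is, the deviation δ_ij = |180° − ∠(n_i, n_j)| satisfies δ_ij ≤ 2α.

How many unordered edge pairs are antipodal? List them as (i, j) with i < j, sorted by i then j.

α = atan 0.15 = 8.53°;  2α = 17.06°
n_0 = (+0.3822, -0.9241)
n_1 = (+0.3524, +0.9358)
n_2 = (-0.5262, +0.8504)
n_3 = (-0.9869, +0.1612)
  (0,1): δ = 43.10°  ·
  (0,2): δ = 9.28°  ✓
  (0,3): δ = 58.25°  ·
  (1,2): δ = 127.62°  ·
  (1,3): δ = 78.64°  ·
  (2,3): δ = 131.02°  ·
antipodal pairs: 1

count = 1; pairs: (0,2)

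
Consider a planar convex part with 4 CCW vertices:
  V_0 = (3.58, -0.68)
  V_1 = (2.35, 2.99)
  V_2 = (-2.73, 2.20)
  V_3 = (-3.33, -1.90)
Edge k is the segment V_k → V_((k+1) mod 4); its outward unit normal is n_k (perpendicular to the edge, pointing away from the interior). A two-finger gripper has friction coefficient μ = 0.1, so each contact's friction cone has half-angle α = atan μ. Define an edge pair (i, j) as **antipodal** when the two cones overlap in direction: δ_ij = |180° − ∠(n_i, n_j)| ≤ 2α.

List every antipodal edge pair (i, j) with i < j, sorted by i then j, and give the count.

α = atan 0.1 = 5.71°;  2α = 11.42°
n_0 = (+0.9482, +0.3178)
n_1 = (-0.1537, +0.9881)
n_2 = (-0.9895, +0.1448)
n_3 = (+0.1739, -0.9848)
  (0,1): δ = 99.69°  ·
  (0,2): δ = 26.85°  ·
  (0,3): δ = 81.48°  ·
  (1,2): δ = 107.17°  ·
  (1,3): δ = 1.17°  ✓
  (2,3): δ = 71.66°  ·
antipodal pairs: 1

count = 1; pairs: (1,3)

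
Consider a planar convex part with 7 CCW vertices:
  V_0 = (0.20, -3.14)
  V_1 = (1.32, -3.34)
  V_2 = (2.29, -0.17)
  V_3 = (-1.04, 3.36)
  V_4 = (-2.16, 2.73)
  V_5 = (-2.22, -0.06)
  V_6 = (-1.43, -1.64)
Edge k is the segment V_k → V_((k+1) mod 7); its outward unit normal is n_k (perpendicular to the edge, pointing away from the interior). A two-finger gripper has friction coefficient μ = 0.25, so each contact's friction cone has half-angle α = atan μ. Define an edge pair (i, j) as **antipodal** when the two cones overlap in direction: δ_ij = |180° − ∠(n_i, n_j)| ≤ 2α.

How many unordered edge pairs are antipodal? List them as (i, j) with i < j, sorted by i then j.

α = atan 0.25 = 14.04°;  2α = 28.07°
n_0 = (-0.1758, -0.9844)
n_1 = (+0.9562, -0.2926)
n_2 = (+0.7274, +0.6862)
n_3 = (-0.4903, +0.8716)
n_4 = (-0.9998, +0.0215)
n_5 = (-0.8944, -0.4472)
n_6 = (-0.6772, -0.7358)
  (0,1): δ = 96.89°  ·
  (0,2): δ = 36.55°  ·
  (0,3): δ = 39.48°  ·
  (0,4): δ = 98.89°  ·
  (0,5): δ = 126.69°  ·
  (0,6): δ = 147.50°  ·
  (1,2): δ = 119.66°  ·
  (1,3): δ = 43.63°  ·
  (1,4): δ = 15.78°  ✓
  (1,5): δ = 43.58°  ·
  (1,6): δ = 64.39°  ·
  (2,3): δ = 103.97°  ·
  (2,4): δ = 44.56°  ·
  (2,5): δ = 16.76°  ✓
  (2,6): δ = 4.05°  ✓
  (3,4): δ = 120.59°  ·
  (3,5): δ = 92.79°  ·
  (3,6): δ = 71.98°  ·
  (4,5): δ = 152.20°  ·
  (4,6): δ = 131.39°  ·
  (5,6): δ = 159.19°  ·
antipodal pairs: 3

count = 3; pairs: (1,4), (2,5), (2,6)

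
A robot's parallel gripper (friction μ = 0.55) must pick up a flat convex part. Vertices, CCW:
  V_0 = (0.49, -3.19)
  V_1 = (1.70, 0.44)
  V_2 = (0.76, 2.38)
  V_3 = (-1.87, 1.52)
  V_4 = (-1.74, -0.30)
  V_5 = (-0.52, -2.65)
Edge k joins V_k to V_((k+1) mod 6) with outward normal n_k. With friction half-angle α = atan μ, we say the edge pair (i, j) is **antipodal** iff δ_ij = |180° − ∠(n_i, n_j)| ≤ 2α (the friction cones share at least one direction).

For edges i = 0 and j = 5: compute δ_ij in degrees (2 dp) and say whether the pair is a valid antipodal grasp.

α = atan 0.55 = 28.81°;  2α = 57.62°
edge 0: e_0 = (+1.21, +3.63);  n_0 = (+0.9487, -0.3162)
edge 5: e_5 = (+1.01, -0.54);  n_5 = (-0.4715, -0.8819)
∠(n_0, n_5) = 99.70°
δ = |180° − 99.70°| = 80.30°
80.30° > 2α = 57.62°  →  invalid

δ = 80.30°, invalid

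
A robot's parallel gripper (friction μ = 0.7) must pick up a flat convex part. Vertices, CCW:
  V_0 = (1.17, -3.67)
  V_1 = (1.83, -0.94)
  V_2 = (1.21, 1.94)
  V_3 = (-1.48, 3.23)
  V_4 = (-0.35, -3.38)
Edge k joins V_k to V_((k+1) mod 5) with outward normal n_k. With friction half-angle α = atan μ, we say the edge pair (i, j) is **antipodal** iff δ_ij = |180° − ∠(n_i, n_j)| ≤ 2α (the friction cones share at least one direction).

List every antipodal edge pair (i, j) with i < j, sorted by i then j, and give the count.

count = 5; pairs: (0,3), (1,3), (1,4), (2,3), (2,4)

α = atan 0.7 = 34.99°;  2α = 69.98°
n_0 = (+0.9720, -0.2350)
n_1 = (+0.9776, +0.2105)
n_2 = (+0.4324, +0.9017)
n_3 = (-0.9857, -0.1685)
n_4 = (-0.1874, -0.9823)
  (0,1): δ = 154.26°  ·
  (0,2): δ = 102.03°  ·
  (0,3): δ = 23.29°  ✓
  (0,4): δ = 92.79°  ·
  (1,2): δ = 127.77°  ·
  (1,3): δ = 2.45°  ✓
  (1,4): δ = 67.05°  ✓
  (2,3): δ = 54.68°  ✓
  (2,4): δ = 14.82°  ✓
  (3,4): δ = 110.50°  ·
antipodal pairs: 5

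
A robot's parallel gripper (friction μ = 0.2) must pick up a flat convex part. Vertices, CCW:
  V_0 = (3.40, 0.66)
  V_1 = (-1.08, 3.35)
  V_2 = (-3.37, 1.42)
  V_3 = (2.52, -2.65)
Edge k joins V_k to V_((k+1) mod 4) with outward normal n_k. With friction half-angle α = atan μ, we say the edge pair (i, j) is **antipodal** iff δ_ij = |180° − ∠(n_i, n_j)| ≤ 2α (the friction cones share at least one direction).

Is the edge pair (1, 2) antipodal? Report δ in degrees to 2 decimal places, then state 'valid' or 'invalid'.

α = atan 0.2 = 11.31°;  2α = 22.62°
edge 1: e_1 = (-2.29, -1.93);  n_1 = (-0.6444, +0.7647)
edge 2: e_2 = (+5.89, -4.07);  n_2 = (-0.5685, -0.8227)
∠(n_1, n_2) = 105.23°
δ = |180° − 105.23°| = 74.77°
74.77° > 2α = 22.62°  →  invalid

δ = 74.77°, invalid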